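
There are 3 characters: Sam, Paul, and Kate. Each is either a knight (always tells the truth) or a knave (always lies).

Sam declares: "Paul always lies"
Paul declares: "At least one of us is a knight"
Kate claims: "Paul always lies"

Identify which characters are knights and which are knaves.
Sam is a knave.
Paul is a knight.
Kate is a knave.

Verification:
- Sam (knave) says "Paul always lies" - this is FALSE (a lie) because Paul is a knight.
- Paul (knight) says "At least one of us is a knight" - this is TRUE because Paul is a knight.
- Kate (knave) says "Paul always lies" - this is FALSE (a lie) because Paul is a knight.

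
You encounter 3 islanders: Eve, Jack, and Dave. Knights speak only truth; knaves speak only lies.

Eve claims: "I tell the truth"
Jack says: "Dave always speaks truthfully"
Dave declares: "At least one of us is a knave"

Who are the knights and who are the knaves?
Eve is a knave.
Jack is a knight.
Dave is a knight.

Verification:
- Eve (knave) says "I tell the truth" - this is FALSE (a lie) because Eve is a knave.
- Jack (knight) says "Dave always speaks truthfully" - this is TRUE because Dave is a knight.
- Dave (knight) says "At least one of us is a knave" - this is TRUE because Eve is a knave.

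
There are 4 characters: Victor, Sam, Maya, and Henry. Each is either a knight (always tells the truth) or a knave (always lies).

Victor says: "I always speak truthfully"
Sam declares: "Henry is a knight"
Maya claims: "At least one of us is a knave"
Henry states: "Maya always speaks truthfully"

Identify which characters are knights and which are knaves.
Victor is a knave.
Sam is a knight.
Maya is a knight.
Henry is a knight.

Verification:
- Victor (knave) says "I always speak truthfully" - this is FALSE (a lie) because Victor is a knave.
- Sam (knight) says "Henry is a knight" - this is TRUE because Henry is a knight.
- Maya (knight) says "At least one of us is a knave" - this is TRUE because Victor is a knave.
- Henry (knight) says "Maya always speaks truthfully" - this is TRUE because Maya is a knight.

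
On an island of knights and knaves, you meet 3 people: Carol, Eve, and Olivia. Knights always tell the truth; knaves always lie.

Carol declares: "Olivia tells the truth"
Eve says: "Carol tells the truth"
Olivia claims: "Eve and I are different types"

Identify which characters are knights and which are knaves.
Carol is a knave.
Eve is a knave.
Olivia is a knave.

Verification:
- Carol (knave) says "Olivia tells the truth" - this is FALSE (a lie) because Olivia is a knave.
- Eve (knave) says "Carol tells the truth" - this is FALSE (a lie) because Carol is a knave.
- Olivia (knave) says "Eve and I are different types" - this is FALSE (a lie) because Olivia is a knave and Eve is a knave.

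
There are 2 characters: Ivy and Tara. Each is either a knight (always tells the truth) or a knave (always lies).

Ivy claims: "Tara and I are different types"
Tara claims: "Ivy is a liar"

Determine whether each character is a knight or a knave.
Ivy is a knight.
Tara is a knave.

Verification:
- Ivy (knight) says "Tara and I are different types" - this is TRUE because Ivy is a knight and Tara is a knave.
- Tara (knave) says "Ivy is a liar" - this is FALSE (a lie) because Ivy is a knight.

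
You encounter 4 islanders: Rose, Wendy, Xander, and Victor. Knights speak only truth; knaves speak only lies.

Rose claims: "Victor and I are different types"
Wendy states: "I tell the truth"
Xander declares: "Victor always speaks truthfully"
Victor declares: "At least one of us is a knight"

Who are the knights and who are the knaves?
Rose is a knave.
Wendy is a knave.
Xander is a knave.
Victor is a knave.

Verification:
- Rose (knave) says "Victor and I are different types" - this is FALSE (a lie) because Rose is a knave and Victor is a knave.
- Wendy (knave) says "I tell the truth" - this is FALSE (a lie) because Wendy is a knave.
- Xander (knave) says "Victor always speaks truthfully" - this is FALSE (a lie) because Victor is a knave.
- Victor (knave) says "At least one of us is a knight" - this is FALSE (a lie) because no one is a knight.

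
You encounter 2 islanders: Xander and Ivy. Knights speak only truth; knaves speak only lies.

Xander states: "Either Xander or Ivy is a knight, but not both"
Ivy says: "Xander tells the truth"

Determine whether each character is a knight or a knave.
Xander is a knave.
Ivy is a knave.

Verification:
- Xander (knave) says "Either Xander or Ivy is a knight, but not both" - this is FALSE (a lie) because Xander is a knave and Ivy is a knave.
- Ivy (knave) says "Xander tells the truth" - this is FALSE (a lie) because Xander is a knave.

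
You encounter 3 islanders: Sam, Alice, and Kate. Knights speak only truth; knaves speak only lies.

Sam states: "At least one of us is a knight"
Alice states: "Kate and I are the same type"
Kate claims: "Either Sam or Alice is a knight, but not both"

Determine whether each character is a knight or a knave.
Sam is a knight.
Alice is a knave.
Kate is a knight.

Verification:
- Sam (knight) says "At least one of us is a knight" - this is TRUE because Sam and Kate are knights.
- Alice (knave) says "Kate and I are the same type" - this is FALSE (a lie) because Alice is a knave and Kate is a knight.
- Kate (knight) says "Either Sam or Alice is a knight, but not both" - this is TRUE because Sam is a knight and Alice is a knave.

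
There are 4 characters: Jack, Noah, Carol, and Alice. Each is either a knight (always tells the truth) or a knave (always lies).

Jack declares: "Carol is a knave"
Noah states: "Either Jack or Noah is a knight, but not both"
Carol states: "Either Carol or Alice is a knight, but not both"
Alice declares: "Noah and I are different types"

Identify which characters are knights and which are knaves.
Jack is a knave.
Noah is a knave.
Carol is a knight.
Alice is a knave.

Verification:
- Jack (knave) says "Carol is a knave" - this is FALSE (a lie) because Carol is a knight.
- Noah (knave) says "Either Jack or Noah is a knight, but not both" - this is FALSE (a lie) because Jack is a knave and Noah is a knave.
- Carol (knight) says "Either Carol or Alice is a knight, but not both" - this is TRUE because Carol is a knight and Alice is a knave.
- Alice (knave) says "Noah and I are different types" - this is FALSE (a lie) because Alice is a knave and Noah is a knave.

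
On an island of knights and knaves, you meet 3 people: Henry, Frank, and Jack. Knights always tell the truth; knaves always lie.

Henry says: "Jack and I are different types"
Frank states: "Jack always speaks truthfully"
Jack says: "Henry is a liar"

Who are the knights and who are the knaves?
Henry is a knight.
Frank is a knave.
Jack is a knave.

Verification:
- Henry (knight) says "Jack and I are different types" - this is TRUE because Henry is a knight and Jack is a knave.
- Frank (knave) says "Jack always speaks truthfully" - this is FALSE (a lie) because Jack is a knave.
- Jack (knave) says "Henry is a liar" - this is FALSE (a lie) because Henry is a knight.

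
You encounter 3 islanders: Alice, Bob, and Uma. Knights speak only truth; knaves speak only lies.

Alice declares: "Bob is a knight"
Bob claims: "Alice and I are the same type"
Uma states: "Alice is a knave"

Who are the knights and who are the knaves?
Alice is a knight.
Bob is a knight.
Uma is a knave.

Verification:
- Alice (knight) says "Bob is a knight" - this is TRUE because Bob is a knight.
- Bob (knight) says "Alice and I are the same type" - this is TRUE because Bob is a knight and Alice is a knight.
- Uma (knave) says "Alice is a knave" - this is FALSE (a lie) because Alice is a knight.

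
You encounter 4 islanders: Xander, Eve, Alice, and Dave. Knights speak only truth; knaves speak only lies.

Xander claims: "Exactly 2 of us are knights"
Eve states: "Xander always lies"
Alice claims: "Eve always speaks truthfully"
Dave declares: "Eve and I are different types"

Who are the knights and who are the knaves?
Xander is a knight.
Eve is a knave.
Alice is a knave.
Dave is a knight.

Verification:
- Xander (knight) says "Exactly 2 of us are knights" - this is TRUE because there are 2 knights.
- Eve (knave) says "Xander always lies" - this is FALSE (a lie) because Xander is a knight.
- Alice (knave) says "Eve always speaks truthfully" - this is FALSE (a lie) because Eve is a knave.
- Dave (knight) says "Eve and I are different types" - this is TRUE because Dave is a knight and Eve is a knave.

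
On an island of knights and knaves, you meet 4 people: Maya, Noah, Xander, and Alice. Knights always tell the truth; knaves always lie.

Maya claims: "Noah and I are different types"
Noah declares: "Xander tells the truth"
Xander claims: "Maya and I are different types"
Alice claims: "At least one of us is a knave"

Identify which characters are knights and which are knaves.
Maya is a knave.
Noah is a knave.
Xander is a knave.
Alice is a knight.

Verification:
- Maya (knave) says "Noah and I are different types" - this is FALSE (a lie) because Maya is a knave and Noah is a knave.
- Noah (knave) says "Xander tells the truth" - this is FALSE (a lie) because Xander is a knave.
- Xander (knave) says "Maya and I are different types" - this is FALSE (a lie) because Xander is a knave and Maya is a knave.
- Alice (knight) says "At least one of us is a knave" - this is TRUE because Maya, Noah, and Xander are knaves.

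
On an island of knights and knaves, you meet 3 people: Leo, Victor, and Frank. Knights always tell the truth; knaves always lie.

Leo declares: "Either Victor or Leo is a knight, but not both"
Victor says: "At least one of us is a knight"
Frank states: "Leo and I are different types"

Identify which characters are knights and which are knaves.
Leo is a knave.
Victor is a knave.
Frank is a knave.

Verification:
- Leo (knave) says "Either Victor or Leo is a knight, but not both" - this is FALSE (a lie) because Victor is a knave and Leo is a knave.
- Victor (knave) says "At least one of us is a knight" - this is FALSE (a lie) because no one is a knight.
- Frank (knave) says "Leo and I are different types" - this is FALSE (a lie) because Frank is a knave and Leo is a knave.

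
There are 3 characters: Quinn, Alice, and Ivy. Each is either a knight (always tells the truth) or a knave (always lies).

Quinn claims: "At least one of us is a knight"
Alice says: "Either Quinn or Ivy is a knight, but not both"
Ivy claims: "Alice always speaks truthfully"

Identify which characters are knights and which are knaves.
Quinn is a knave.
Alice is a knave.
Ivy is a knave.

Verification:
- Quinn (knave) says "At least one of us is a knight" - this is FALSE (a lie) because no one is a knight.
- Alice (knave) says "Either Quinn or Ivy is a knight, but not both" - this is FALSE (a lie) because Quinn is a knave and Ivy is a knave.
- Ivy (knave) says "Alice always speaks truthfully" - this is FALSE (a lie) because Alice is a knave.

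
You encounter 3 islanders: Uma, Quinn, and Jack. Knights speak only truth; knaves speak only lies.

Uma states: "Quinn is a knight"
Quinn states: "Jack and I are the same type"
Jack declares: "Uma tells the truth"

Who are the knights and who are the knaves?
Uma is a knight.
Quinn is a knight.
Jack is a knight.

Verification:
- Uma (knight) says "Quinn is a knight" - this is TRUE because Quinn is a knight.
- Quinn (knight) says "Jack and I are the same type" - this is TRUE because Quinn is a knight and Jack is a knight.
- Jack (knight) says "Uma tells the truth" - this is TRUE because Uma is a knight.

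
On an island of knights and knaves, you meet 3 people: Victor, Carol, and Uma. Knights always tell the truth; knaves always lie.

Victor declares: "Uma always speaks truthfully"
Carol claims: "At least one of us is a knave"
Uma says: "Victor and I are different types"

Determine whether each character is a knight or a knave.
Victor is a knave.
Carol is a knight.
Uma is a knave.

Verification:
- Victor (knave) says "Uma always speaks truthfully" - this is FALSE (a lie) because Uma is a knave.
- Carol (knight) says "At least one of us is a knave" - this is TRUE because Victor and Uma are knaves.
- Uma (knave) says "Victor and I are different types" - this is FALSE (a lie) because Uma is a knave and Victor is a knave.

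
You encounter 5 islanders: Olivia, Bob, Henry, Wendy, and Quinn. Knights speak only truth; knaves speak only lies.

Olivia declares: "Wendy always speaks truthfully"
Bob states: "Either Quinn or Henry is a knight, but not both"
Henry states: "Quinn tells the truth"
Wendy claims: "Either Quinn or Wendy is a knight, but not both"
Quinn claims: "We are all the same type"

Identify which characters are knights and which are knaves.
Olivia is a knight.
Bob is a knave.
Henry is a knave.
Wendy is a knight.
Quinn is a knave.

Verification:
- Olivia (knight) says "Wendy always speaks truthfully" - this is TRUE because Wendy is a knight.
- Bob (knave) says "Either Quinn or Henry is a knight, but not both" - this is FALSE (a lie) because Quinn is a knave and Henry is a knave.
- Henry (knave) says "Quinn tells the truth" - this is FALSE (a lie) because Quinn is a knave.
- Wendy (knight) says "Either Quinn or Wendy is a knight, but not both" - this is TRUE because Quinn is a knave and Wendy is a knight.
- Quinn (knave) says "We are all the same type" - this is FALSE (a lie) because Olivia and Wendy are knights and Bob, Henry, and Quinn are knaves.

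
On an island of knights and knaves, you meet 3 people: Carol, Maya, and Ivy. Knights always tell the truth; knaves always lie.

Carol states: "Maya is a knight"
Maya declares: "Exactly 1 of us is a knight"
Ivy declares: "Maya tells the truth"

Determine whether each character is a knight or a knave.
Carol is a knave.
Maya is a knave.
Ivy is a knave.

Verification:
- Carol (knave) says "Maya is a knight" - this is FALSE (a lie) because Maya is a knave.
- Maya (knave) says "Exactly 1 of us is a knight" - this is FALSE (a lie) because there are 0 knights.
- Ivy (knave) says "Maya tells the truth" - this is FALSE (a lie) because Maya is a knave.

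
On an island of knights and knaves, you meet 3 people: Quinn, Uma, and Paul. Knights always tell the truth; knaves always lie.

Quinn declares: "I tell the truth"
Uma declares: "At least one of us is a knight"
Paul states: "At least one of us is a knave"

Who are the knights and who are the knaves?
Quinn is a knave.
Uma is a knight.
Paul is a knight.

Verification:
- Quinn (knave) says "I tell the truth" - this is FALSE (a lie) because Quinn is a knave.
- Uma (knight) says "At least one of us is a knight" - this is TRUE because Uma and Paul are knights.
- Paul (knight) says "At least one of us is a knave" - this is TRUE because Quinn is a knave.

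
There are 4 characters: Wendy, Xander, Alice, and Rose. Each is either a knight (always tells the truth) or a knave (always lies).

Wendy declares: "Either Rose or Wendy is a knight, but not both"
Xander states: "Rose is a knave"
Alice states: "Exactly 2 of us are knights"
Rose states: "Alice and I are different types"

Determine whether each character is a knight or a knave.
Wendy is a knave.
Xander is a knight.
Alice is a knave.
Rose is a knave.

Verification:
- Wendy (knave) says "Either Rose or Wendy is a knight, but not both" - this is FALSE (a lie) because Rose is a knave and Wendy is a knave.
- Xander (knight) says "Rose is a knave" - this is TRUE because Rose is a knave.
- Alice (knave) says "Exactly 2 of us are knights" - this is FALSE (a lie) because there are 1 knights.
- Rose (knave) says "Alice and I are different types" - this is FALSE (a lie) because Rose is a knave and Alice is a knave.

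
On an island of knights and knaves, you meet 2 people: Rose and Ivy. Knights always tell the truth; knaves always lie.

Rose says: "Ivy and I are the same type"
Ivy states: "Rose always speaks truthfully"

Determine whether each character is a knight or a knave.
Rose is a knight.
Ivy is a knight.

Verification:
- Rose (knight) says "Ivy and I are the same type" - this is TRUE because Rose is a knight and Ivy is a knight.
- Ivy (knight) says "Rose always speaks truthfully" - this is TRUE because Rose is a knight.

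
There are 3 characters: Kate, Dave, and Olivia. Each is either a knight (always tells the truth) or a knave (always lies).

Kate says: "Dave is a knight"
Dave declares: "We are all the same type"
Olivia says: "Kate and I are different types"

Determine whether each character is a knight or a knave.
Kate is a knave.
Dave is a knave.
Olivia is a knight.

Verification:
- Kate (knave) says "Dave is a knight" - this is FALSE (a lie) because Dave is a knave.
- Dave (knave) says "We are all the same type" - this is FALSE (a lie) because Olivia is a knight and Kate and Dave are knaves.
- Olivia (knight) says "Kate and I are different types" - this is TRUE because Olivia is a knight and Kate is a knave.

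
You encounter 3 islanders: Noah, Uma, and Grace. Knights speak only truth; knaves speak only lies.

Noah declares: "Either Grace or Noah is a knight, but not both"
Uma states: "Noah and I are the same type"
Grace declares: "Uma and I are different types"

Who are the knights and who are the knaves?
Noah is a knight.
Uma is a knave.
Grace is a knave.

Verification:
- Noah (knight) says "Either Grace or Noah is a knight, but not both" - this is TRUE because Grace is a knave and Noah is a knight.
- Uma (knave) says "Noah and I are the same type" - this is FALSE (a lie) because Uma is a knave and Noah is a knight.
- Grace (knave) says "Uma and I are different types" - this is FALSE (a lie) because Grace is a knave and Uma is a knave.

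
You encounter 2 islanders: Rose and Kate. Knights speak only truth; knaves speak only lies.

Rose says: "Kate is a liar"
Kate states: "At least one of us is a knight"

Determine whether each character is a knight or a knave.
Rose is a knave.
Kate is a knight.

Verification:
- Rose (knave) says "Kate is a liar" - this is FALSE (a lie) because Kate is a knight.
- Kate (knight) says "At least one of us is a knight" - this is TRUE because Kate is a knight.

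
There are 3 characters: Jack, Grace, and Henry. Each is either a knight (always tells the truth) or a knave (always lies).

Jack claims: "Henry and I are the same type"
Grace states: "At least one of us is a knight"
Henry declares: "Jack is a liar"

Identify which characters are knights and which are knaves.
Jack is a knave.
Grace is a knight.
Henry is a knight.

Verification:
- Jack (knave) says "Henry and I are the same type" - this is FALSE (a lie) because Jack is a knave and Henry is a knight.
- Grace (knight) says "At least one of us is a knight" - this is TRUE because Grace and Henry are knights.
- Henry (knight) says "Jack is a liar" - this is TRUE because Jack is a knave.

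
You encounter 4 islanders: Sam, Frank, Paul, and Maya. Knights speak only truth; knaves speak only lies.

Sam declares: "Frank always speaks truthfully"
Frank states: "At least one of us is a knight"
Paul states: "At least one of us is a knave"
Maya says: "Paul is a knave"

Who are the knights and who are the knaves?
Sam is a knight.
Frank is a knight.
Paul is a knight.
Maya is a knave.

Verification:
- Sam (knight) says "Frank always speaks truthfully" - this is TRUE because Frank is a knight.
- Frank (knight) says "At least one of us is a knight" - this is TRUE because Sam, Frank, and Paul are knights.
- Paul (knight) says "At least one of us is a knave" - this is TRUE because Maya is a knave.
- Maya (knave) says "Paul is a knave" - this is FALSE (a lie) because Paul is a knight.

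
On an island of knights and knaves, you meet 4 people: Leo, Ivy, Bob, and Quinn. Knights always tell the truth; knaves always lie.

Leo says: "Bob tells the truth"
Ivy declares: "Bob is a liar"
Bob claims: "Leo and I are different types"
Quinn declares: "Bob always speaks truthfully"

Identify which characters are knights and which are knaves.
Leo is a knave.
Ivy is a knight.
Bob is a knave.
Quinn is a knave.

Verification:
- Leo (knave) says "Bob tells the truth" - this is FALSE (a lie) because Bob is a knave.
- Ivy (knight) says "Bob is a liar" - this is TRUE because Bob is a knave.
- Bob (knave) says "Leo and I are different types" - this is FALSE (a lie) because Bob is a knave and Leo is a knave.
- Quinn (knave) says "Bob always speaks truthfully" - this is FALSE (a lie) because Bob is a knave.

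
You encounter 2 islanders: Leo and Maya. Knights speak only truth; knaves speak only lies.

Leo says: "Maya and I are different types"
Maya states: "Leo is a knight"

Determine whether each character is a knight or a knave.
Leo is a knave.
Maya is a knave.

Verification:
- Leo (knave) says "Maya and I are different types" - this is FALSE (a lie) because Leo is a knave and Maya is a knave.
- Maya (knave) says "Leo is a knight" - this is FALSE (a lie) because Leo is a knave.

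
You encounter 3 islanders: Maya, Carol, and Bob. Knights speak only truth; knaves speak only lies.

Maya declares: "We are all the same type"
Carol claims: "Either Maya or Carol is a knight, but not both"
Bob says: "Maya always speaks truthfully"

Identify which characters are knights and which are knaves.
Maya is a knave.
Carol is a knight.
Bob is a knave.

Verification:
- Maya (knave) says "We are all the same type" - this is FALSE (a lie) because Carol is a knight and Maya and Bob are knaves.
- Carol (knight) says "Either Maya or Carol is a knight, but not both" - this is TRUE because Maya is a knave and Carol is a knight.
- Bob (knave) says "Maya always speaks truthfully" - this is FALSE (a lie) because Maya is a knave.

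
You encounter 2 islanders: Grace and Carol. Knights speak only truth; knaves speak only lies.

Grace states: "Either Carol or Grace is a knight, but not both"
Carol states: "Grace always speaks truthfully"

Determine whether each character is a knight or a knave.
Grace is a knave.
Carol is a knave.

Verification:
- Grace (knave) says "Either Carol or Grace is a knight, but not both" - this is FALSE (a lie) because Carol is a knave and Grace is a knave.
- Carol (knave) says "Grace always speaks truthfully" - this is FALSE (a lie) because Grace is a knave.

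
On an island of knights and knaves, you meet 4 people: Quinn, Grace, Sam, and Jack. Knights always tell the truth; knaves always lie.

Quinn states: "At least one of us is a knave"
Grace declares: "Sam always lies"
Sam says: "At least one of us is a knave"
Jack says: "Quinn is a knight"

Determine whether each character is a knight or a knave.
Quinn is a knight.
Grace is a knave.
Sam is a knight.
Jack is a knight.

Verification:
- Quinn (knight) says "At least one of us is a knave" - this is TRUE because Grace is a knave.
- Grace (knave) says "Sam always lies" - this is FALSE (a lie) because Sam is a knight.
- Sam (knight) says "At least one of us is a knave" - this is TRUE because Grace is a knave.
- Jack (knight) says "Quinn is a knight" - this is TRUE because Quinn is a knight.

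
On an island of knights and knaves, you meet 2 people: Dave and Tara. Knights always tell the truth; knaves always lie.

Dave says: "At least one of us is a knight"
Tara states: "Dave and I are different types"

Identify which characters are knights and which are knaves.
Dave is a knave.
Tara is a knave.

Verification:
- Dave (knave) says "At least one of us is a knight" - this is FALSE (a lie) because no one is a knight.
- Tara (knave) says "Dave and I are different types" - this is FALSE (a lie) because Tara is a knave and Dave is a knave.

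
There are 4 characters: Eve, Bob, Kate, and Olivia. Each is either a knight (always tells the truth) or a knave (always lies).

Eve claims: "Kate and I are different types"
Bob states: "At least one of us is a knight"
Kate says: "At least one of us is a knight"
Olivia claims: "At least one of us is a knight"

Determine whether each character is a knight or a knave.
Eve is a knave.
Bob is a knave.
Kate is a knave.
Olivia is a knave.

Verification:
- Eve (knave) says "Kate and I are different types" - this is FALSE (a lie) because Eve is a knave and Kate is a knave.
- Bob (knave) says "At least one of us is a knight" - this is FALSE (a lie) because no one is a knight.
- Kate (knave) says "At least one of us is a knight" - this is FALSE (a lie) because no one is a knight.
- Olivia (knave) says "At least one of us is a knight" - this is FALSE (a lie) because no one is a knight.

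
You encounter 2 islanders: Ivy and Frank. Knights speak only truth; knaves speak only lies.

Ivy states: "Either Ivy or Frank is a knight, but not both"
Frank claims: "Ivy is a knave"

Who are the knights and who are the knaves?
Ivy is a knight.
Frank is a knave.

Verification:
- Ivy (knight) says "Either Ivy or Frank is a knight, but not both" - this is TRUE because Ivy is a knight and Frank is a knave.
- Frank (knave) says "Ivy is a knave" - this is FALSE (a lie) because Ivy is a knight.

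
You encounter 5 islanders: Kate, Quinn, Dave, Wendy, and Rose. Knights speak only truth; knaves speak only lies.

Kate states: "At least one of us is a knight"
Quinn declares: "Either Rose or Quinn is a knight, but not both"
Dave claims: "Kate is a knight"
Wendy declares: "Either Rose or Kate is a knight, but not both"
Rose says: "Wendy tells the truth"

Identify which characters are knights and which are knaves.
Kate is a knave.
Quinn is a knave.
Dave is a knave.
Wendy is a knave.
Rose is a knave.

Verification:
- Kate (knave) says "At least one of us is a knight" - this is FALSE (a lie) because no one is a knight.
- Quinn (knave) says "Either Rose or Quinn is a knight, but not both" - this is FALSE (a lie) because Rose is a knave and Quinn is a knave.
- Dave (knave) says "Kate is a knight" - this is FALSE (a lie) because Kate is a knave.
- Wendy (knave) says "Either Rose or Kate is a knight, but not both" - this is FALSE (a lie) because Rose is a knave and Kate is a knave.
- Rose (knave) says "Wendy tells the truth" - this is FALSE (a lie) because Wendy is a knave.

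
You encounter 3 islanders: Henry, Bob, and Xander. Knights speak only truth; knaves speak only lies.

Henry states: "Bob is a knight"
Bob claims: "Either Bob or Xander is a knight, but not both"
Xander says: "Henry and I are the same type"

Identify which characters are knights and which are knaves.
Henry is a knight.
Bob is a knight.
Xander is a knave.

Verification:
- Henry (knight) says "Bob is a knight" - this is TRUE because Bob is a knight.
- Bob (knight) says "Either Bob or Xander is a knight, but not both" - this is TRUE because Bob is a knight and Xander is a knave.
- Xander (knave) says "Henry and I are the same type" - this is FALSE (a lie) because Xander is a knave and Henry is a knight.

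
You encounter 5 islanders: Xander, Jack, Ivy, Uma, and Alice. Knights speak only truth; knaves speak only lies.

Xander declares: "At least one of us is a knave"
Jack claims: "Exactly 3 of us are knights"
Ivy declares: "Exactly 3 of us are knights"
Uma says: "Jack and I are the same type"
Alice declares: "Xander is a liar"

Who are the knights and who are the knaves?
Xander is a knight.
Jack is a knight.
Ivy is a knight.
Uma is a knave.
Alice is a knave.

Verification:
- Xander (knight) says "At least one of us is a knave" - this is TRUE because Uma and Alice are knaves.
- Jack (knight) says "Exactly 3 of us are knights" - this is TRUE because there are 3 knights.
- Ivy (knight) says "Exactly 3 of us are knights" - this is TRUE because there are 3 knights.
- Uma (knave) says "Jack and I are the same type" - this is FALSE (a lie) because Uma is a knave and Jack is a knight.
- Alice (knave) says "Xander is a liar" - this is FALSE (a lie) because Xander is a knight.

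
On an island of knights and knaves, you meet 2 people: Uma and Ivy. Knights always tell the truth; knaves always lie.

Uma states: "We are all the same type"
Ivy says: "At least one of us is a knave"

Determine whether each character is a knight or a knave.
Uma is a knave.
Ivy is a knight.

Verification:
- Uma (knave) says "We are all the same type" - this is FALSE (a lie) because Ivy is a knight and Uma is a knave.
- Ivy (knight) says "At least one of us is a knave" - this is TRUE because Uma is a knave.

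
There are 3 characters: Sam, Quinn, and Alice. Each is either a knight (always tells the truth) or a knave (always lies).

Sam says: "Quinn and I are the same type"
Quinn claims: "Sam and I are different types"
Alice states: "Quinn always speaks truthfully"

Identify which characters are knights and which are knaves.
Sam is a knave.
Quinn is a knight.
Alice is a knight.

Verification:
- Sam (knave) says "Quinn and I are the same type" - this is FALSE (a lie) because Sam is a knave and Quinn is a knight.
- Quinn (knight) says "Sam and I are different types" - this is TRUE because Quinn is a knight and Sam is a knave.
- Alice (knight) says "Quinn always speaks truthfully" - this is TRUE because Quinn is a knight.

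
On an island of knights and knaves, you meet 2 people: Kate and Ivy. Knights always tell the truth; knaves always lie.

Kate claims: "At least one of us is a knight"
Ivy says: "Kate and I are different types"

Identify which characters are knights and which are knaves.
Kate is a knave.
Ivy is a knave.

Verification:
- Kate (knave) says "At least one of us is a knight" - this is FALSE (a lie) because no one is a knight.
- Ivy (knave) says "Kate and I are different types" - this is FALSE (a lie) because Ivy is a knave and Kate is a knave.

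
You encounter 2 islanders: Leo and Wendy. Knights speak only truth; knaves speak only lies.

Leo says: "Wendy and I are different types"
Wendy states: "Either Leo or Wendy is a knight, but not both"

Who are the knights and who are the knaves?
Leo is a knave.
Wendy is a knave.

Verification:
- Leo (knave) says "Wendy and I are different types" - this is FALSE (a lie) because Leo is a knave and Wendy is a knave.
- Wendy (knave) says "Either Leo or Wendy is a knight, but not both" - this is FALSE (a lie) because Leo is a knave and Wendy is a knave.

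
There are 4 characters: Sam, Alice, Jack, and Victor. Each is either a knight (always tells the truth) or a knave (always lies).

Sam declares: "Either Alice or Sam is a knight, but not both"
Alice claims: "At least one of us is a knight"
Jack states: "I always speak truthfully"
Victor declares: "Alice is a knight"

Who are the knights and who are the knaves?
Sam is a knave.
Alice is a knave.
Jack is a knave.
Victor is a knave.

Verification:
- Sam (knave) says "Either Alice or Sam is a knight, but not both" - this is FALSE (a lie) because Alice is a knave and Sam is a knave.
- Alice (knave) says "At least one of us is a knight" - this is FALSE (a lie) because no one is a knight.
- Jack (knave) says "I always speak truthfully" - this is FALSE (a lie) because Jack is a knave.
- Victor (knave) says "Alice is a knight" - this is FALSE (a lie) because Alice is a knave.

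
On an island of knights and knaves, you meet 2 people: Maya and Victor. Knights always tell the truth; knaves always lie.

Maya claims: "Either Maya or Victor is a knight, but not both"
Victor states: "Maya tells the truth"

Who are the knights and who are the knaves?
Maya is a knave.
Victor is a knave.

Verification:
- Maya (knave) says "Either Maya or Victor is a knight, but not both" - this is FALSE (a lie) because Maya is a knave and Victor is a knave.
- Victor (knave) says "Maya tells the truth" - this is FALSE (a lie) because Maya is a knave.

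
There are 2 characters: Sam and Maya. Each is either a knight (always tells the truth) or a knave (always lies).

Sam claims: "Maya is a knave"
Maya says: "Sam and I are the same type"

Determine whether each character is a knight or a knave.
Sam is a knight.
Maya is a knave.

Verification:
- Sam (knight) says "Maya is a knave" - this is TRUE because Maya is a knave.
- Maya (knave) says "Sam and I are the same type" - this is FALSE (a lie) because Maya is a knave and Sam is a knight.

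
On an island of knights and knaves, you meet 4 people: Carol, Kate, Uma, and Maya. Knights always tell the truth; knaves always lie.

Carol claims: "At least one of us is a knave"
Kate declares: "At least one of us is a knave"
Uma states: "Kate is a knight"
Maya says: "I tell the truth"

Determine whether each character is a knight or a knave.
Carol is a knight.
Kate is a knight.
Uma is a knight.
Maya is a knave.

Verification:
- Carol (knight) says "At least one of us is a knave" - this is TRUE because Maya is a knave.
- Kate (knight) says "At least one of us is a knave" - this is TRUE because Maya is a knave.
- Uma (knight) says "Kate is a knight" - this is TRUE because Kate is a knight.
- Maya (knave) says "I tell the truth" - this is FALSE (a lie) because Maya is a knave.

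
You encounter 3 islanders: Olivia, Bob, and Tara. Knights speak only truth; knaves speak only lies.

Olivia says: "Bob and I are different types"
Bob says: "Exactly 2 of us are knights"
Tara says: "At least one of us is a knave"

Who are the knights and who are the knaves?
Olivia is a knave.
Bob is a knave.
Tara is a knight.

Verification:
- Olivia (knave) says "Bob and I are different types" - this is FALSE (a lie) because Olivia is a knave and Bob is a knave.
- Bob (knave) says "Exactly 2 of us are knights" - this is FALSE (a lie) because there are 1 knights.
- Tara (knight) says "At least one of us is a knave" - this is TRUE because Olivia and Bob are knaves.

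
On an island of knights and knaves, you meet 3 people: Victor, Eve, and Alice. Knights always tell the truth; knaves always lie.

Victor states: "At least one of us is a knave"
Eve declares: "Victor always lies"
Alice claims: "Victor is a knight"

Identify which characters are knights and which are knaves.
Victor is a knight.
Eve is a knave.
Alice is a knight.

Verification:
- Victor (knight) says "At least one of us is a knave" - this is TRUE because Eve is a knave.
- Eve (knave) says "Victor always lies" - this is FALSE (a lie) because Victor is a knight.
- Alice (knight) says "Victor is a knight" - this is TRUE because Victor is a knight.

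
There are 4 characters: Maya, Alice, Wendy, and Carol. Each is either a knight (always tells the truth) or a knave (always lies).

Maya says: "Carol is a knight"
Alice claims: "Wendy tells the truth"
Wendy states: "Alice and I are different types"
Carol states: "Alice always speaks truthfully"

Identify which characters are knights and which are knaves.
Maya is a knave.
Alice is a knave.
Wendy is a knave.
Carol is a knave.

Verification:
- Maya (knave) says "Carol is a knight" - this is FALSE (a lie) because Carol is a knave.
- Alice (knave) says "Wendy tells the truth" - this is FALSE (a lie) because Wendy is a knave.
- Wendy (knave) says "Alice and I are different types" - this is FALSE (a lie) because Wendy is a knave and Alice is a knave.
- Carol (knave) says "Alice always speaks truthfully" - this is FALSE (a lie) because Alice is a knave.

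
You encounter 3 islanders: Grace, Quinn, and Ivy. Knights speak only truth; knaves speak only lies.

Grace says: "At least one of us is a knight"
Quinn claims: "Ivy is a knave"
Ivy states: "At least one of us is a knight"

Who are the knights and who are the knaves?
Grace is a knight.
Quinn is a knave.
Ivy is a knight.

Verification:
- Grace (knight) says "At least one of us is a knight" - this is TRUE because Grace and Ivy are knights.
- Quinn (knave) says "Ivy is a knave" - this is FALSE (a lie) because Ivy is a knight.
- Ivy (knight) says "At least one of us is a knight" - this is TRUE because Grace and Ivy are knights.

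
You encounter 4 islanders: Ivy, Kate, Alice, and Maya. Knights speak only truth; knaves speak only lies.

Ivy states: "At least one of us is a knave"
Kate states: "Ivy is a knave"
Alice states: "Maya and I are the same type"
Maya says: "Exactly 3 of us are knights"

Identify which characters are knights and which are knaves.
Ivy is a knight.
Kate is a knave.
Alice is a knight.
Maya is a knight.

Verification:
- Ivy (knight) says "At least one of us is a knave" - this is TRUE because Kate is a knave.
- Kate (knave) says "Ivy is a knave" - this is FALSE (a lie) because Ivy is a knight.
- Alice (knight) says "Maya and I are the same type" - this is TRUE because Alice is a knight and Maya is a knight.
- Maya (knight) says "Exactly 3 of us are knights" - this is TRUE because there are 3 knights.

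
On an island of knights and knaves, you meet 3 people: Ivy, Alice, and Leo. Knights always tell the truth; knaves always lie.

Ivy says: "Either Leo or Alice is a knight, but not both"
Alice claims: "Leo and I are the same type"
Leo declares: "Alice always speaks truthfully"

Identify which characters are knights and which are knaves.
Ivy is a knave.
Alice is a knight.
Leo is a knight.

Verification:
- Ivy (knave) says "Either Leo or Alice is a knight, but not both" - this is FALSE (a lie) because Leo is a knight and Alice is a knight.
- Alice (knight) says "Leo and I are the same type" - this is TRUE because Alice is a knight and Leo is a knight.
- Leo (knight) says "Alice always speaks truthfully" - this is TRUE because Alice is a knight.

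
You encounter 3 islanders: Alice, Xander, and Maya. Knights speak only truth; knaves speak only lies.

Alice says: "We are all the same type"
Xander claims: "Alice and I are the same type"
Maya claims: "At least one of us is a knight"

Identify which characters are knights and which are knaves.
Alice is a knight.
Xander is a knight.
Maya is a knight.

Verification:
- Alice (knight) says "We are all the same type" - this is TRUE because Alice, Xander, and Maya are knights.
- Xander (knight) says "Alice and I are the same type" - this is TRUE because Xander is a knight and Alice is a knight.
- Maya (knight) says "At least one of us is a knight" - this is TRUE because Alice, Xander, and Maya are knights.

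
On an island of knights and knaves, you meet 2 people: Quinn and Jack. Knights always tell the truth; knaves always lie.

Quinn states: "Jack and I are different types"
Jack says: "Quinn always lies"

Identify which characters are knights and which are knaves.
Quinn is a knight.
Jack is a knave.

Verification:
- Quinn (knight) says "Jack and I are different types" - this is TRUE because Quinn is a knight and Jack is a knave.
- Jack (knave) says "Quinn always lies" - this is FALSE (a lie) because Quinn is a knight.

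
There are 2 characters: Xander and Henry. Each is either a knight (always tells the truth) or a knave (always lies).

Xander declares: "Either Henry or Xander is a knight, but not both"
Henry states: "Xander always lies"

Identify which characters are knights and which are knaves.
Xander is a knight.
Henry is a knave.

Verification:
- Xander (knight) says "Either Henry or Xander is a knight, but not both" - this is TRUE because Henry is a knave and Xander is a knight.
- Henry (knave) says "Xander always lies" - this is FALSE (a lie) because Xander is a knight.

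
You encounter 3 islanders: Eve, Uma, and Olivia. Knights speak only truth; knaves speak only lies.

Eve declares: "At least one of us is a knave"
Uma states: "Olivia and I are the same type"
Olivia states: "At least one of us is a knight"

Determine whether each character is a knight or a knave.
Eve is a knight.
Uma is a knave.
Olivia is a knight.

Verification:
- Eve (knight) says "At least one of us is a knave" - this is TRUE because Uma is a knave.
- Uma (knave) says "Olivia and I are the same type" - this is FALSE (a lie) because Uma is a knave and Olivia is a knight.
- Olivia (knight) says "At least one of us is a knight" - this is TRUE because Eve and Olivia are knights.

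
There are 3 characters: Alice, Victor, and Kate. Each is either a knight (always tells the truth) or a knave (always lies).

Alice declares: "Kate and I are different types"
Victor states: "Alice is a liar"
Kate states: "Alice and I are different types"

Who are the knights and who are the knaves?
Alice is a knave.
Victor is a knight.
Kate is a knave.

Verification:
- Alice (knave) says "Kate and I are different types" - this is FALSE (a lie) because Alice is a knave and Kate is a knave.
- Victor (knight) says "Alice is a liar" - this is TRUE because Alice is a knave.
- Kate (knave) says "Alice and I are different types" - this is FALSE (a lie) because Kate is a knave and Alice is a knave.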